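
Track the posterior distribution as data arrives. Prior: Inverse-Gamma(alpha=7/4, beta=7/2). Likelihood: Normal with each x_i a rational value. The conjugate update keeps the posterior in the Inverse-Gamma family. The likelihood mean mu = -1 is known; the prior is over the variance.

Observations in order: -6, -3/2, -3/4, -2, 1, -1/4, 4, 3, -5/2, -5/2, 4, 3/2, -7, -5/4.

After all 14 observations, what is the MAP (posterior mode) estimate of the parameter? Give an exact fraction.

2411/312

obs 1: x=-6 → posterior Inverse-Gamma(9/4, 16)
obs 2: x=-3/2 → posterior Inverse-Gamma(11/4, 129/8)
obs 3: x=-3/4 → posterior Inverse-Gamma(13/4, 517/32)
obs 4: x=-2 → posterior Inverse-Gamma(15/4, 533/32)
obs 5: x=1 → posterior Inverse-Gamma(17/4, 597/32)
obs 6: x=-1/4 → posterior Inverse-Gamma(19/4, 303/16)
obs 7: x=4 → posterior Inverse-Gamma(21/4, 503/16)
obs 8: x=3 → posterior Inverse-Gamma(23/4, 631/16)
obs 9: x=-5/2 → posterior Inverse-Gamma(25/4, 649/16)
obs 10: x=-5/2 → posterior Inverse-Gamma(27/4, 667/16)
obs 11: x=4 → posterior Inverse-Gamma(29/4, 867/16)
obs 12: x=3/2 → posterior Inverse-Gamma(31/4, 917/16)
obs 13: x=-7 → posterior Inverse-Gamma(33/4, 1205/16)
obs 14: x=-5/4 → posterior Inverse-Gamma(35/4, 2411/32)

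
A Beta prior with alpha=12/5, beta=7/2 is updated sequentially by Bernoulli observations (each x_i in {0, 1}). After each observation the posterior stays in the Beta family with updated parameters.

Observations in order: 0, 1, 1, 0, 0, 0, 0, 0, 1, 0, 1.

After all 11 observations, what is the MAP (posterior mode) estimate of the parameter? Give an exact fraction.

54/149

obs 1: x=0 → posterior Beta(12/5, 9/2)
obs 2: x=1 → posterior Beta(17/5, 9/2)
obs 3: x=1 → posterior Beta(22/5, 9/2)
obs 4: x=0 → posterior Beta(22/5, 11/2)
obs 5: x=0 → posterior Beta(22/5, 13/2)
obs 6: x=0 → posterior Beta(22/5, 15/2)
obs 7: x=0 → posterior Beta(22/5, 17/2)
obs 8: x=0 → posterior Beta(22/5, 19/2)
obs 9: x=1 → posterior Beta(27/5, 19/2)
obs 10: x=0 → posterior Beta(27/5, 21/2)
obs 11: x=1 → posterior Beta(32/5, 21/2)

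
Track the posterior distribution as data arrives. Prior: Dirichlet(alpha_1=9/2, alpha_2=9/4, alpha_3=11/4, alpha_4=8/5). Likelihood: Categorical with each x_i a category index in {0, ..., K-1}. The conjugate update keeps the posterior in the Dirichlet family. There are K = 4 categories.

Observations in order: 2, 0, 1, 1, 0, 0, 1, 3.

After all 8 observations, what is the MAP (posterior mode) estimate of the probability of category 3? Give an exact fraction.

obs 1: x=2 → posterior Dirichlet(9/2, 9/4, 15/4, 8/5)
obs 2: x=0 → posterior Dirichlet(11/2, 9/4, 15/4, 8/5)
obs 3: x=1 → posterior Dirichlet(11/2, 13/4, 15/4, 8/5)
obs 4: x=1 → posterior Dirichlet(11/2, 17/4, 15/4, 8/5)
obs 5: x=0 → posterior Dirichlet(13/2, 17/4, 15/4, 8/5)
obs 6: x=0 → posterior Dirichlet(15/2, 17/4, 15/4, 8/5)
obs 7: x=1 → posterior Dirichlet(15/2, 21/4, 15/4, 8/5)
obs 8: x=3 → posterior Dirichlet(15/2, 21/4, 15/4, 13/5)

16/151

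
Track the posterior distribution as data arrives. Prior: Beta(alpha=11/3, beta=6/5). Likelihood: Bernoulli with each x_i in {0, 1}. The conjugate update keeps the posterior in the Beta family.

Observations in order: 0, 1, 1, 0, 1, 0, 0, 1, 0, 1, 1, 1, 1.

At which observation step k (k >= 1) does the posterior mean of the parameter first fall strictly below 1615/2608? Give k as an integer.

k = 6

obs 1: x=0 → posterior Beta(11/3, 11/5)
obs 2: x=1 → posterior Beta(14/3, 11/5)
obs 3: x=1 → posterior Beta(17/3, 11/5)
obs 4: x=0 → posterior Beta(17/3, 16/5)
obs 5: x=1 → posterior Beta(20/3, 16/5)
obs 6: x=0 → posterior Beta(20/3, 21/5)
obs 7: x=0 → posterior Beta(20/3, 26/5)
obs 8: x=1 → posterior Beta(23/3, 26/5)
obs 9: x=0 → posterior Beta(23/3, 31/5)
obs 10: x=1 → posterior Beta(26/3, 31/5)
obs 11: x=1 → posterior Beta(29/3, 31/5)
obs 12: x=1 → posterior Beta(32/3, 31/5)
obs 13: x=1 → posterior Beta(35/3, 31/5)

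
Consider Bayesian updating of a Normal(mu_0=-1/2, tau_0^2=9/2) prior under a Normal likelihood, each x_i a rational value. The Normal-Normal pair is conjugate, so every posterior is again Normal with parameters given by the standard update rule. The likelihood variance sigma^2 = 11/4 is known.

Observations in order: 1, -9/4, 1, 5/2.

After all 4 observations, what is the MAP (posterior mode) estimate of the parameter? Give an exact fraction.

obs 1: x=1 → posterior Normal(25/58, 99/58)
obs 2: x=-9/4 → posterior Normal(-28/47, 99/94)
obs 3: x=1 → posterior Normal(-2/13, 99/130)
obs 4: x=5/2 → posterior Normal(35/83, 99/166)

35/83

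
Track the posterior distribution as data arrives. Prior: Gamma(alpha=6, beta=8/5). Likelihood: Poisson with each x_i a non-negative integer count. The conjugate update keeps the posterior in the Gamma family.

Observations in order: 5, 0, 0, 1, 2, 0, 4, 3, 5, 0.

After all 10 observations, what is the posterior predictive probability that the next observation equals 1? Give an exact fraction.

obs 1: x=5 → posterior Gamma(11, 13/5)
obs 2: x=0 → posterior Gamma(11, 18/5)
obs 3: x=0 → posterior Gamma(11, 23/5)
obs 4: x=1 → posterior Gamma(12, 28/5)
obs 5: x=2 → posterior Gamma(14, 33/5)
obs 6: x=0 → posterior Gamma(14, 38/5)
obs 7: x=4 → posterior Gamma(18, 43/5)
obs 8: x=3 → posterior Gamma(21, 48/5)
obs 9: x=5 → posterior Gamma(26, 53/5)
obs 10: x=0 → posterior Gamma(26, 58/5)

918483132155203388970331124809834454705734942720/3821156589287986284580441367887410055869435352767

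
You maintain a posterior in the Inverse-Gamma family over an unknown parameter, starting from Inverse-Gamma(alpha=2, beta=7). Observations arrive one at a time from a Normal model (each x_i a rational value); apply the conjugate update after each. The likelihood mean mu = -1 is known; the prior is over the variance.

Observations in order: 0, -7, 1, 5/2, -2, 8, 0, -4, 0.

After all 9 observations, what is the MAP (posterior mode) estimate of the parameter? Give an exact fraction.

obs 1: x=0 → posterior Inverse-Gamma(5/2, 15/2)
obs 2: x=-7 → posterior Inverse-Gamma(3, 51/2)
obs 3: x=1 → posterior Inverse-Gamma(7/2, 55/2)
obs 4: x=5/2 → posterior Inverse-Gamma(4, 269/8)
obs 5: x=-2 → posterior Inverse-Gamma(9/2, 273/8)
obs 6: x=8 → posterior Inverse-Gamma(5, 597/8)
obs 7: x=0 → posterior Inverse-Gamma(11/2, 601/8)
obs 8: x=-4 → posterior Inverse-Gamma(6, 637/8)
obs 9: x=0 → posterior Inverse-Gamma(13/2, 641/8)

641/60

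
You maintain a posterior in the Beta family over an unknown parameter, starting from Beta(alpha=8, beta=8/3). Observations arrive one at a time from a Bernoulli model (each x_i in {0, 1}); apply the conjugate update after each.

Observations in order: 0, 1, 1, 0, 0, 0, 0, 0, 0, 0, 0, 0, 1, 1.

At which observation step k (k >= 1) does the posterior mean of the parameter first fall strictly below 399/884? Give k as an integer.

k = 12

obs 1: x=0 → posterior Beta(8, 11/3)
obs 2: x=1 → posterior Beta(9, 11/3)
obs 3: x=1 → posterior Beta(10, 11/3)
obs 4: x=0 → posterior Beta(10, 14/3)
obs 5: x=0 → posterior Beta(10, 17/3)
obs 6: x=0 → posterior Beta(10, 20/3)
obs 7: x=0 → posterior Beta(10, 23/3)
obs 8: x=0 → posterior Beta(10, 26/3)
obs 9: x=0 → posterior Beta(10, 29/3)
obs 10: x=0 → posterior Beta(10, 32/3)
obs 11: x=0 → posterior Beta(10, 35/3)
obs 12: x=0 → posterior Beta(10, 38/3)
obs 13: x=1 → posterior Beta(11, 38/3)
obs 14: x=1 → posterior Beta(12, 38/3)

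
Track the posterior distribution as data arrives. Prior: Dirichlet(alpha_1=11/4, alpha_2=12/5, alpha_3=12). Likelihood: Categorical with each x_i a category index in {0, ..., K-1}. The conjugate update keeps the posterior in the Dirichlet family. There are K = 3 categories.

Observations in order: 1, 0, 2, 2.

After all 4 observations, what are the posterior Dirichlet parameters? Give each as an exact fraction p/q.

alpha_1=15/4, alpha_2=17/5, alpha_3=14

obs 1: x=1 → posterior Dirichlet(11/4, 17/5, 12)
obs 2: x=0 → posterior Dirichlet(15/4, 17/5, 12)
obs 3: x=2 → posterior Dirichlet(15/4, 17/5, 13)
obs 4: x=2 → posterior Dirichlet(15/4, 17/5, 14)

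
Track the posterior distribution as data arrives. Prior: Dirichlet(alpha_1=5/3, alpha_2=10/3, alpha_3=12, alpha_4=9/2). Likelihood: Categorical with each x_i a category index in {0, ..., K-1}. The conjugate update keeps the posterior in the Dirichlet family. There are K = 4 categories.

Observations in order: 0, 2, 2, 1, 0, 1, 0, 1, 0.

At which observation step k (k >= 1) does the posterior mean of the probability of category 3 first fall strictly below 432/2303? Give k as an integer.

obs 1: x=0 → posterior Dirichlet(8/3, 10/3, 12, 9/2)
obs 2: x=2 → posterior Dirichlet(8/3, 10/3, 13, 9/2)
obs 3: x=2 → posterior Dirichlet(8/3, 10/3, 14, 9/2)
obs 4: x=1 → posterior Dirichlet(8/3, 13/3, 14, 9/2)
obs 5: x=0 → posterior Dirichlet(11/3, 13/3, 14, 9/2)
obs 6: x=1 → posterior Dirichlet(11/3, 16/3, 14, 9/2)
obs 7: x=0 → posterior Dirichlet(14/3, 16/3, 14, 9/2)
obs 8: x=1 → posterior Dirichlet(14/3, 19/3, 14, 9/2)
obs 9: x=0 → posterior Dirichlet(17/3, 19/3, 14, 9/2)

k = 3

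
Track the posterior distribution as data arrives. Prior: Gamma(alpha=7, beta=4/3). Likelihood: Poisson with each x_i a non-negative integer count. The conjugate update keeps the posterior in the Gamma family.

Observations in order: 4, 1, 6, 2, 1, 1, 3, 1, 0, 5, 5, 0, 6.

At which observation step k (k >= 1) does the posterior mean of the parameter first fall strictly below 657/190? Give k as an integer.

obs 1: x=4 → posterior Gamma(11, 7/3)
obs 2: x=1 → posterior Gamma(12, 10/3)
obs 3: x=6 → posterior Gamma(18, 13/3)
obs 4: x=2 → posterior Gamma(20, 16/3)
obs 5: x=1 → posterior Gamma(21, 19/3)
obs 6: x=1 → posterior Gamma(22, 22/3)
obs 7: x=3 → posterior Gamma(25, 25/3)
obs 8: x=1 → posterior Gamma(26, 28/3)
obs 9: x=0 → posterior Gamma(26, 31/3)
obs 10: x=5 → posterior Gamma(31, 34/3)
obs 11: x=5 → posterior Gamma(36, 37/3)
obs 12: x=0 → posterior Gamma(36, 40/3)
obs 13: x=6 → posterior Gamma(42, 43/3)

k = 5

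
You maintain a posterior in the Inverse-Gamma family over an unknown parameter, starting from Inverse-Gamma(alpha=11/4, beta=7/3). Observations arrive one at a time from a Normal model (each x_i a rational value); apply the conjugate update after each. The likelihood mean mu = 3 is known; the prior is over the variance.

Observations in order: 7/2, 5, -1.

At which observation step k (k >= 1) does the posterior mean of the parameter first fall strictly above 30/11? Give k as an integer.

k = 3

obs 1: x=7/2 → posterior Inverse-Gamma(13/4, 59/24)
obs 2: x=5 → posterior Inverse-Gamma(15/4, 107/24)
obs 3: x=-1 → posterior Inverse-Gamma(17/4, 299/24)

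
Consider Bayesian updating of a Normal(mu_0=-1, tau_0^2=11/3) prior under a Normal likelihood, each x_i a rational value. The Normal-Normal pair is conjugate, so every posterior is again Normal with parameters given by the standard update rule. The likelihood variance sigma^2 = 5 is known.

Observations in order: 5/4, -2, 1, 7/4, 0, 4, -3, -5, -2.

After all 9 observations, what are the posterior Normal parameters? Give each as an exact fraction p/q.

mu_0=-59/114, tau_0^2=55/114

obs 1: x=5/4 → posterior Normal(-5/104, 55/26)
obs 2: x=-2 → posterior Normal(-93/148, 55/37)
obs 3: x=1 → posterior Normal(-49/192, 55/48)
obs 4: x=7/4 → posterior Normal(7/59, 55/59)
obs 5: x=0 → posterior Normal(1/10, 11/14)
obs 6: x=4 → posterior Normal(17/27, 55/81)
obs 7: x=-3 → posterior Normal(9/46, 55/92)
obs 8: x=-5 → posterior Normal(-37/103, 55/103)
obs 9: x=-2 → posterior Normal(-59/114, 55/114)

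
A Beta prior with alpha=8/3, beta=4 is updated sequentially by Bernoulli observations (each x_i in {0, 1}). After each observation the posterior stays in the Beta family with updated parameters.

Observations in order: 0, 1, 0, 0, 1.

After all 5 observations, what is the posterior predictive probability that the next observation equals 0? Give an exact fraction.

obs 1: x=0 → posterior Beta(8/3, 5)
obs 2: x=1 → posterior Beta(11/3, 5)
obs 3: x=0 → posterior Beta(11/3, 6)
obs 4: x=0 → posterior Beta(11/3, 7)
obs 5: x=1 → posterior Beta(14/3, 7)

3/5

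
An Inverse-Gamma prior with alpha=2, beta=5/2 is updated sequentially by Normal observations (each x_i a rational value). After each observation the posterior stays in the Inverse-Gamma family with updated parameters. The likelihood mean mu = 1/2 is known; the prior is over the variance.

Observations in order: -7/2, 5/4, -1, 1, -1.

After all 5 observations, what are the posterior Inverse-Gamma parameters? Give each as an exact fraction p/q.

alpha=9/2, beta=421/32

obs 1: x=-7/2 → posterior Inverse-Gamma(5/2, 21/2)
obs 2: x=5/4 → posterior Inverse-Gamma(3, 345/32)
obs 3: x=-1 → posterior Inverse-Gamma(7/2, 381/32)
obs 4: x=1 → posterior Inverse-Gamma(4, 385/32)
obs 5: x=-1 → posterior Inverse-Gamma(9/2, 421/32)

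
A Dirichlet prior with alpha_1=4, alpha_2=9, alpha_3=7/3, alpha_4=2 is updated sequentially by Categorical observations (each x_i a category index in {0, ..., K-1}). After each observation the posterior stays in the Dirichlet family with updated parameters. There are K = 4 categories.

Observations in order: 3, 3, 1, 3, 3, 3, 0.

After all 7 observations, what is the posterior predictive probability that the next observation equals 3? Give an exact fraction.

obs 1: x=3 → posterior Dirichlet(4, 9, 7/3, 3)
obs 2: x=3 → posterior Dirichlet(4, 9, 7/3, 4)
obs 3: x=1 → posterior Dirichlet(4, 10, 7/3, 4)
obs 4: x=3 → posterior Dirichlet(4, 10, 7/3, 5)
obs 5: x=3 → posterior Dirichlet(4, 10, 7/3, 6)
obs 6: x=3 → posterior Dirichlet(4, 10, 7/3, 7)
obs 7: x=0 → posterior Dirichlet(5, 10, 7/3, 7)

21/73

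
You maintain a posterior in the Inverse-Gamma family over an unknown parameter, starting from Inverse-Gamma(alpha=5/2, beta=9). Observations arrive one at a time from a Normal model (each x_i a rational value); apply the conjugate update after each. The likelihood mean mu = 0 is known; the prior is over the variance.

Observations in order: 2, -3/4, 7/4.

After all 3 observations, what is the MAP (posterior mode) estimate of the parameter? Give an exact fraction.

obs 1: x=2 → posterior Inverse-Gamma(3, 11)
obs 2: x=-3/4 → posterior Inverse-Gamma(7/2, 361/32)
obs 3: x=7/4 → posterior Inverse-Gamma(4, 205/16)

41/16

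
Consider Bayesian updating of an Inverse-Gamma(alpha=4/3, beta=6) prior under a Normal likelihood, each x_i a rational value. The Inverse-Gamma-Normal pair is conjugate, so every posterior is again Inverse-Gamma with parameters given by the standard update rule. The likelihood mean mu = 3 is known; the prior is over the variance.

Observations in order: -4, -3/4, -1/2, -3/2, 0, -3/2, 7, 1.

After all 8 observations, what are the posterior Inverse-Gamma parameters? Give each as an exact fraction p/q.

obs 1: x=-4 → posterior Inverse-Gamma(11/6, 61/2)
obs 2: x=-3/4 → posterior Inverse-Gamma(7/3, 1201/32)
obs 3: x=-1/2 → posterior Inverse-Gamma(17/6, 1397/32)
obs 4: x=-3/2 → posterior Inverse-Gamma(10/3, 1721/32)
obs 5: x=0 → posterior Inverse-Gamma(23/6, 1865/32)
obs 6: x=-3/2 → posterior Inverse-Gamma(13/3, 2189/32)
obs 7: x=7 → posterior Inverse-Gamma(29/6, 2445/32)
obs 8: x=1 → posterior Inverse-Gamma(16/3, 2509/32)

alpha=16/3, beta=2509/32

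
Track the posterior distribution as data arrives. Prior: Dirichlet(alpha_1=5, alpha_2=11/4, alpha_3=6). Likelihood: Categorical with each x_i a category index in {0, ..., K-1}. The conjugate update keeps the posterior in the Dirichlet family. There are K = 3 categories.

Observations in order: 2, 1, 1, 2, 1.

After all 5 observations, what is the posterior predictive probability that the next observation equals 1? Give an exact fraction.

obs 1: x=2 → posterior Dirichlet(5, 11/4, 7)
obs 2: x=1 → posterior Dirichlet(5, 15/4, 7)
obs 3: x=1 → posterior Dirichlet(5, 19/4, 7)
obs 4: x=2 → posterior Dirichlet(5, 19/4, 8)
obs 5: x=1 → posterior Dirichlet(5, 23/4, 8)

23/75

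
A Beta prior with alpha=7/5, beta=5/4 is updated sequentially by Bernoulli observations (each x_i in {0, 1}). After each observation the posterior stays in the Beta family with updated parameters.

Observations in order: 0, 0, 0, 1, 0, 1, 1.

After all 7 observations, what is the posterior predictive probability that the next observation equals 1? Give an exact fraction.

obs 1: x=0 → posterior Beta(7/5, 9/4)
obs 2: x=0 → posterior Beta(7/5, 13/4)
obs 3: x=0 → posterior Beta(7/5, 17/4)
obs 4: x=1 → posterior Beta(12/5, 17/4)
obs 5: x=0 → posterior Beta(12/5, 21/4)
obs 6: x=1 → posterior Beta(17/5, 21/4)
obs 7: x=1 → posterior Beta(22/5, 21/4)

88/193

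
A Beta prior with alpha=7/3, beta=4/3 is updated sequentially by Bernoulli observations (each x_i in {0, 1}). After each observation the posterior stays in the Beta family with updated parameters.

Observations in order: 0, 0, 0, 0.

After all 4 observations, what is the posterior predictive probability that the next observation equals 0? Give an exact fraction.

obs 1: x=0 → posterior Beta(7/3, 7/3)
obs 2: x=0 → posterior Beta(7/3, 10/3)
obs 3: x=0 → posterior Beta(7/3, 13/3)
obs 4: x=0 → posterior Beta(7/3, 16/3)

16/23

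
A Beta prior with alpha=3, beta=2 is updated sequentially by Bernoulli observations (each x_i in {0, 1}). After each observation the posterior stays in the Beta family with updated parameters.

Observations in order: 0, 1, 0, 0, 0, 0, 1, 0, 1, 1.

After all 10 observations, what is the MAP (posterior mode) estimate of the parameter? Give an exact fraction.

6/13

obs 1: x=0 → posterior Beta(3, 3)
obs 2: x=1 → posterior Beta(4, 3)
obs 3: x=0 → posterior Beta(4, 4)
obs 4: x=0 → posterior Beta(4, 5)
obs 5: x=0 → posterior Beta(4, 6)
obs 6: x=0 → posterior Beta(4, 7)
obs 7: x=1 → posterior Beta(5, 7)
obs 8: x=0 → posterior Beta(5, 8)
obs 9: x=1 → posterior Beta(6, 8)
obs 10: x=1 → posterior Beta(7, 8)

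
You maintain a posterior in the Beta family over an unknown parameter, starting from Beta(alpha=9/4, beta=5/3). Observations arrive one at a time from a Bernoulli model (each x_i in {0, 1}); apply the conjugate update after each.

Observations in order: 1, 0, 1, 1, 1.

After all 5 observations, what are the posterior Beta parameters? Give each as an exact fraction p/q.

obs 1: x=1 → posterior Beta(13/4, 5/3)
obs 2: x=0 → posterior Beta(13/4, 8/3)
obs 3: x=1 → posterior Beta(17/4, 8/3)
obs 4: x=1 → posterior Beta(21/4, 8/3)
obs 5: x=1 → posterior Beta(25/4, 8/3)

alpha=25/4, beta=8/3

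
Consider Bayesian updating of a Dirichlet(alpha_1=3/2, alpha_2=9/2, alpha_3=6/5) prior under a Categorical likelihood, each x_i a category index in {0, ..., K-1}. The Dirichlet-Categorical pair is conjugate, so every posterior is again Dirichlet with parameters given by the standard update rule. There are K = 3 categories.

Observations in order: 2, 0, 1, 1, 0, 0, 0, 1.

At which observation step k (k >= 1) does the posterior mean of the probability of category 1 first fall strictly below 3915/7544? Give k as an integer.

obs 1: x=2 → posterior Dirichlet(3/2, 9/2, 11/5)
obs 2: x=0 → posterior Dirichlet(5/2, 9/2, 11/5)
obs 3: x=1 → posterior Dirichlet(5/2, 11/2, 11/5)
obs 4: x=1 → posterior Dirichlet(5/2, 13/2, 11/5)
obs 5: x=0 → posterior Dirichlet(7/2, 13/2, 11/5)
obs 6: x=0 → posterior Dirichlet(9/2, 13/2, 11/5)
obs 7: x=0 → posterior Dirichlet(11/2, 13/2, 11/5)
obs 8: x=1 → posterior Dirichlet(11/2, 15/2, 11/5)

k = 2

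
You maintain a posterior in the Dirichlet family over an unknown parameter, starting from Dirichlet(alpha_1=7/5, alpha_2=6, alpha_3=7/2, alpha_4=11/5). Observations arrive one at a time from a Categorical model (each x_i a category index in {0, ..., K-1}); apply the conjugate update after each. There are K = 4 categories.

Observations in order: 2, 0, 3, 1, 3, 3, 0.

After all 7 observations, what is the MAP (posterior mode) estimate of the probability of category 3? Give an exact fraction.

6/23

obs 1: x=2 → posterior Dirichlet(7/5, 6, 9/2, 11/5)
obs 2: x=0 → posterior Dirichlet(12/5, 6, 9/2, 11/5)
obs 3: x=3 → posterior Dirichlet(12/5, 6, 9/2, 16/5)
obs 4: x=1 → posterior Dirichlet(12/5, 7, 9/2, 16/5)
obs 5: x=3 → posterior Dirichlet(12/5, 7, 9/2, 21/5)
obs 6: x=3 → posterior Dirichlet(12/5, 7, 9/2, 26/5)
obs 7: x=0 → posterior Dirichlet(17/5, 7, 9/2, 26/5)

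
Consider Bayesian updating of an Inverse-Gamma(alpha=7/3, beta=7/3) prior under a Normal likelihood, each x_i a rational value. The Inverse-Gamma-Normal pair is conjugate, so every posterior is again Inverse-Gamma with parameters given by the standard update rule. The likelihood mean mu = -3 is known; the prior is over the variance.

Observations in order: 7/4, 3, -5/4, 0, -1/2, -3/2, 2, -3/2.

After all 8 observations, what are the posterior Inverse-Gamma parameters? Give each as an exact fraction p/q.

obs 1: x=7/4 → posterior Inverse-Gamma(17/6, 1307/96)
obs 2: x=3 → posterior Inverse-Gamma(10/3, 3035/96)
obs 3: x=-5/4 → posterior Inverse-Gamma(23/6, 1591/48)
obs 4: x=0 → posterior Inverse-Gamma(13/3, 1807/48)
obs 5: x=-1/2 → posterior Inverse-Gamma(29/6, 1957/48)
obs 6: x=-3/2 → posterior Inverse-Gamma(16/3, 2011/48)
obs 7: x=2 → posterior Inverse-Gamma(35/6, 2611/48)
obs 8: x=-3/2 → posterior Inverse-Gamma(19/3, 2665/48)

alpha=19/3, beta=2665/48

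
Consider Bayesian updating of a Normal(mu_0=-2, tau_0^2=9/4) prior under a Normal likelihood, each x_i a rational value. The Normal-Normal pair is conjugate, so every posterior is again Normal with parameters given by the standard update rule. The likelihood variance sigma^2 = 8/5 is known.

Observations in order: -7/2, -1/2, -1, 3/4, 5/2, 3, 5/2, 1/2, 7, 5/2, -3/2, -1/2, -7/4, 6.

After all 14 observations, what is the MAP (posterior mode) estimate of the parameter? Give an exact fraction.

328/331

obs 1: x=-7/2 → posterior Normal(-443/154, 72/77)
obs 2: x=-1/2 → posterior Normal(-2, 36/61)
obs 3: x=-1 → posterior Normal(-289/167, 72/167)
obs 4: x=3/4 → posterior Normal(-1021/848, 18/53)
obs 5: x=5/2 → posterior Normal(-571/1028, 72/257)
obs 6: x=3 → posterior Normal(-31/1208, 36/151)
obs 7: x=5/2 → posterior Normal(419/1388, 72/347)
obs 8: x=1/2 → posterior Normal(509/1568, 9/49)
obs 9: x=7 → posterior Normal(1769/1748, 72/437)
obs 10: x=5/2 → posterior Normal(2219/1928, 36/241)
obs 11: x=-3/2 → posterior Normal(1949/2108, 72/527)
obs 12: x=-1/2 → posterior Normal(13/16, 18/143)
obs 13: x=-7/4 → posterior Normal(386/617, 72/617)
obs 14: x=6 → posterior Normal(328/331, 36/331)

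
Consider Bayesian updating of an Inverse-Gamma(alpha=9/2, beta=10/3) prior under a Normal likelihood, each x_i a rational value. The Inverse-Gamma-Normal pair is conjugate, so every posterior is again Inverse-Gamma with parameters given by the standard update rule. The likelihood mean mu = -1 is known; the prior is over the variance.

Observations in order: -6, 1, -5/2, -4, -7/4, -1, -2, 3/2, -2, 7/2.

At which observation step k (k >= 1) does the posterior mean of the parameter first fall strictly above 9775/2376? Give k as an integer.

obs 1: x=-6 → posterior Inverse-Gamma(5, 95/6)
obs 2: x=1 → posterior Inverse-Gamma(11/2, 107/6)
obs 3: x=-5/2 → posterior Inverse-Gamma(6, 455/24)
obs 4: x=-4 → posterior Inverse-Gamma(13/2, 563/24)
obs 5: x=-7/4 → posterior Inverse-Gamma(7, 2279/96)
obs 6: x=-1 → posterior Inverse-Gamma(15/2, 2279/96)
obs 7: x=-2 → posterior Inverse-Gamma(8, 2327/96)
obs 8: x=3/2 → posterior Inverse-Gamma(17/2, 2627/96)
obs 9: x=-2 → posterior Inverse-Gamma(9, 2675/96)
obs 10: x=7/2 → posterior Inverse-Gamma(19/2, 3647/96)

k = 4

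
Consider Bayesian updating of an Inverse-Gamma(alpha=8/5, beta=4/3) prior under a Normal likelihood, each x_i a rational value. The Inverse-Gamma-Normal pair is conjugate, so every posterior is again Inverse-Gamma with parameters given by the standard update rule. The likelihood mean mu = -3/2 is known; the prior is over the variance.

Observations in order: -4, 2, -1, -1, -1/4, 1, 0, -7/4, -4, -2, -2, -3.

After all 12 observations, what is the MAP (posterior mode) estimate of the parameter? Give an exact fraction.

4895/2064

obs 1: x=-4 → posterior Inverse-Gamma(21/10, 107/24)
obs 2: x=2 → posterior Inverse-Gamma(13/5, 127/12)
obs 3: x=-1 → posterior Inverse-Gamma(31/10, 257/24)
obs 4: x=-1 → posterior Inverse-Gamma(18/5, 65/6)
obs 5: x=-1/4 → posterior Inverse-Gamma(41/10, 1115/96)
obs 6: x=1 → posterior Inverse-Gamma(23/5, 1415/96)
obs 7: x=0 → posterior Inverse-Gamma(51/10, 1523/96)
obs 8: x=-7/4 → posterior Inverse-Gamma(28/5, 763/48)
obs 9: x=-4 → posterior Inverse-Gamma(61/10, 913/48)
obs 10: x=-2 → posterior Inverse-Gamma(33/5, 919/48)
obs 11: x=-2 → posterior Inverse-Gamma(71/10, 925/48)
obs 12: x=-3 → posterior Inverse-Gamma(38/5, 979/48)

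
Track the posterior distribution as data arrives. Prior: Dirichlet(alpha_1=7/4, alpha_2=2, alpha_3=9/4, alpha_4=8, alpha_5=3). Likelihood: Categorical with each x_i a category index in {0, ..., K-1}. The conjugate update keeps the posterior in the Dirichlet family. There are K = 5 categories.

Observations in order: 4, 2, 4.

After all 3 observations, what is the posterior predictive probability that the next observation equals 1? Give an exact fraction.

obs 1: x=4 → posterior Dirichlet(7/4, 2, 9/4, 8, 4)
obs 2: x=2 → posterior Dirichlet(7/4, 2, 13/4, 8, 4)
obs 3: x=4 → posterior Dirichlet(7/4, 2, 13/4, 8, 5)

1/10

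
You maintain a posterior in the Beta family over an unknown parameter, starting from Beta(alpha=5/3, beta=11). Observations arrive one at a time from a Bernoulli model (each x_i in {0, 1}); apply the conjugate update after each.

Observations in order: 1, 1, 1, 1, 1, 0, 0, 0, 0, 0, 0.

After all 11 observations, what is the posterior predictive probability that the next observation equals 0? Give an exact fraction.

obs 1: x=1 → posterior Beta(8/3, 11)
obs 2: x=1 → posterior Beta(11/3, 11)
obs 3: x=1 → posterior Beta(14/3, 11)
obs 4: x=1 → posterior Beta(17/3, 11)
obs 5: x=1 → posterior Beta(20/3, 11)
obs 6: x=0 → posterior Beta(20/3, 12)
obs 7: x=0 → posterior Beta(20/3, 13)
obs 8: x=0 → posterior Beta(20/3, 14)
obs 9: x=0 → posterior Beta(20/3, 15)
obs 10: x=0 → posterior Beta(20/3, 16)
obs 11: x=0 → posterior Beta(20/3, 17)

51/71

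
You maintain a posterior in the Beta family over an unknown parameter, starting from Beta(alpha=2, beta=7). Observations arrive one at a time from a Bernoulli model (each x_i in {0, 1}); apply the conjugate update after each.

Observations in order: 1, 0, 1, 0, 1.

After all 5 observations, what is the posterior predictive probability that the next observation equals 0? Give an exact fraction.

obs 1: x=1 → posterior Beta(3, 7)
obs 2: x=0 → posterior Beta(3, 8)
obs 3: x=1 → posterior Beta(4, 8)
obs 4: x=0 → posterior Beta(4, 9)
obs 5: x=1 → posterior Beta(5, 9)

9/14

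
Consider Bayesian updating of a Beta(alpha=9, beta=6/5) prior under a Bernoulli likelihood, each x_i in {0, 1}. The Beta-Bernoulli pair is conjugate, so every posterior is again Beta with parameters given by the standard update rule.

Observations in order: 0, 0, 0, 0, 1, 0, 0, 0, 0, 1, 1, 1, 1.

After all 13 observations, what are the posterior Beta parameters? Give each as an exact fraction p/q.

alpha=14, beta=46/5

obs 1: x=0 → posterior Beta(9, 11/5)
obs 2: x=0 → posterior Beta(9, 16/5)
obs 3: x=0 → posterior Beta(9, 21/5)
obs 4: x=0 → posterior Beta(9, 26/5)
obs 5: x=1 → posterior Beta(10, 26/5)
obs 6: x=0 → posterior Beta(10, 31/5)
obs 7: x=0 → posterior Beta(10, 36/5)
obs 8: x=0 → posterior Beta(10, 41/5)
obs 9: x=0 → posterior Beta(10, 46/5)
obs 10: x=1 → posterior Beta(11, 46/5)
obs 11: x=1 → posterior Beta(12, 46/5)
obs 12: x=1 → posterior Beta(13, 46/5)
obs 13: x=1 → posterior Beta(14, 46/5)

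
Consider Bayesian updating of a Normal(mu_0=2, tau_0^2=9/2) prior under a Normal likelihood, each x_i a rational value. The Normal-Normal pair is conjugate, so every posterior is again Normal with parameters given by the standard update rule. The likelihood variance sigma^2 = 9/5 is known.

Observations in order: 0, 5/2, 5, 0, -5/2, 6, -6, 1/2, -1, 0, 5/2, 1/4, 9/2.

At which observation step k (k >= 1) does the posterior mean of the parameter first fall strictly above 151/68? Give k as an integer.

obs 1: x=0 → posterior Normal(4/7, 9/7)
obs 2: x=5/2 → posterior Normal(11/8, 3/4)
obs 3: x=5 → posterior Normal(83/34, 9/17)
obs 4: x=0 → posterior Normal(83/44, 9/22)
obs 5: x=-5/2 → posterior Normal(29/27, 1/3)
obs 6: x=6 → posterior Normal(59/32, 9/32)
obs 7: x=-6 → posterior Normal(29/37, 9/37)
obs 8: x=1/2 → posterior Normal(3/4, 3/14)
obs 9: x=-1 → posterior Normal(53/94, 9/47)
obs 10: x=0 → posterior Normal(53/104, 9/52)
obs 11: x=5/2 → posterior Normal(13/19, 3/19)
obs 12: x=1/4 → posterior Normal(161/248, 9/62)
obs 13: x=9/2 → posterior Normal(251/268, 9/67)

k = 3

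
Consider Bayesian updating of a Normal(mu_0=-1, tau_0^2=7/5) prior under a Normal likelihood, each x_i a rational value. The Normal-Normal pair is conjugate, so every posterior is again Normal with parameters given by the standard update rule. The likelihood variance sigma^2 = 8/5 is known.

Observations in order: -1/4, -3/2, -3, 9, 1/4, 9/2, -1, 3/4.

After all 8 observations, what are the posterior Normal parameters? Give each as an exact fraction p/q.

obs 1: x=-1/4 → posterior Normal(-13/20, 56/75)
obs 2: x=-3/2 → posterior Normal(-81/88, 28/55)
obs 3: x=-3 → posterior Normal(-165/116, 56/145)
obs 4: x=9 → posterior Normal(29/48, 14/45)
obs 5: x=1/4 → posterior Normal(47/86, 56/215)
obs 6: x=9/2 → posterior Normal(11/10, 28/125)
obs 7: x=-1 → posterior Normal(16/19, 56/285)
obs 8: x=3/4 → posterior Normal(213/256, 7/40)

mu_0=213/256, tau_0^2=7/40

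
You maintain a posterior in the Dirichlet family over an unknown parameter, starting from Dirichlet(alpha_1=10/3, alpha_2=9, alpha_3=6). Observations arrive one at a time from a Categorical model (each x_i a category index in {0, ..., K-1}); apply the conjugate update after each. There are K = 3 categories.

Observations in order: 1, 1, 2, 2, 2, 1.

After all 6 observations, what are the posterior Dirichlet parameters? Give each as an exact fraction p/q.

alpha_1=10/3, alpha_2=12, alpha_3=9

obs 1: x=1 → posterior Dirichlet(10/3, 10, 6)
obs 2: x=1 → posterior Dirichlet(10/3, 11, 6)
obs 3: x=2 → posterior Dirichlet(10/3, 11, 7)
obs 4: x=2 → posterior Dirichlet(10/3, 11, 8)
obs 5: x=2 → posterior Dirichlet(10/3, 11, 9)
obs 6: x=1 → posterior Dirichlet(10/3, 12, 9)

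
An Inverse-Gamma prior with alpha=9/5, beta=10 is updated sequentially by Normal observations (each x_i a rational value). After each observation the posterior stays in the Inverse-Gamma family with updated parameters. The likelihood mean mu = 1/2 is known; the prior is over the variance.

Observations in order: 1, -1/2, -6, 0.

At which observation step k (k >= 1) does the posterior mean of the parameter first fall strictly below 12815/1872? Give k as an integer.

k = 2

obs 1: x=1 → posterior Inverse-Gamma(23/10, 81/8)
obs 2: x=-1/2 → posterior Inverse-Gamma(14/5, 85/8)
obs 3: x=-6 → posterior Inverse-Gamma(33/10, 127/4)
obs 4: x=0 → posterior Inverse-Gamma(19/5, 255/8)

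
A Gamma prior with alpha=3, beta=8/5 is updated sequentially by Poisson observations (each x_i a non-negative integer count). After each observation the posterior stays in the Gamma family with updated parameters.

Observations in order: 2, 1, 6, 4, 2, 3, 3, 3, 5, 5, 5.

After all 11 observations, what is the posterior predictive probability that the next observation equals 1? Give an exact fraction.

obs 1: x=2 → posterior Gamma(5, 13/5)
obs 2: x=1 → posterior Gamma(6, 18/5)
obs 3: x=6 → posterior Gamma(12, 23/5)
obs 4: x=4 → posterior Gamma(16, 28/5)
obs 5: x=2 → posterior Gamma(18, 33/5)
obs 6: x=3 → posterior Gamma(21, 38/5)
obs 7: x=3 → posterior Gamma(24, 43/5)
obs 8: x=3 → posterior Gamma(27, 48/5)
obs 9: x=5 → posterior Gamma(32, 53/5)
obs 10: x=5 → posterior Gamma(37, 58/5)
obs 11: x=5 → posterior Gamma(42, 63/5)

392186261586884819763521141600621740979279669772869372630865994819933152608745/3139447686649264184172456647456009662639956221766520940057552342778799735177216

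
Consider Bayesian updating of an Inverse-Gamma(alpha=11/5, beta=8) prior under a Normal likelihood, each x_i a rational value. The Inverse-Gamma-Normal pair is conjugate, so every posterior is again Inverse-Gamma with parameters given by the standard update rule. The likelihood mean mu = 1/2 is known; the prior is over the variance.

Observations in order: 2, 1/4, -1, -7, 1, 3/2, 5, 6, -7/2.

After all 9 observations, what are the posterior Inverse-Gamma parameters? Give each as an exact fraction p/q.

obs 1: x=2 → posterior Inverse-Gamma(27/10, 73/8)
obs 2: x=1/4 → posterior Inverse-Gamma(16/5, 293/32)
obs 3: x=-1 → posterior Inverse-Gamma(37/10, 329/32)
obs 4: x=-7 → posterior Inverse-Gamma(21/5, 1229/32)
obs 5: x=1 → posterior Inverse-Gamma(47/10, 1233/32)
obs 6: x=3/2 → posterior Inverse-Gamma(26/5, 1249/32)
obs 7: x=5 → posterior Inverse-Gamma(57/10, 1573/32)
obs 8: x=6 → posterior Inverse-Gamma(31/5, 2057/32)
obs 9: x=-7/2 → posterior Inverse-Gamma(67/10, 2313/32)

alpha=67/10, beta=2313/32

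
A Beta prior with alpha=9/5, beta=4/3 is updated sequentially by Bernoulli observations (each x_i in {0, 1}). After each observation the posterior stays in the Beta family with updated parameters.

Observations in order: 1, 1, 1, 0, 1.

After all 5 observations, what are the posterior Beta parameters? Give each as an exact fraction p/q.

obs 1: x=1 → posterior Beta(14/5, 4/3)
obs 2: x=1 → posterior Beta(19/5, 4/3)
obs 3: x=1 → posterior Beta(24/5, 4/3)
obs 4: x=0 → posterior Beta(24/5, 7/3)
obs 5: x=1 → posterior Beta(29/5, 7/3)

alpha=29/5, beta=7/3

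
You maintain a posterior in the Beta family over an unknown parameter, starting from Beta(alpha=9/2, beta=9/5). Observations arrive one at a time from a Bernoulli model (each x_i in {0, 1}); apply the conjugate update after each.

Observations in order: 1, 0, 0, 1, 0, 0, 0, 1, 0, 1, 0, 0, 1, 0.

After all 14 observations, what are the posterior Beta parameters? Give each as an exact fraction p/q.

obs 1: x=1 → posterior Beta(11/2, 9/5)
obs 2: x=0 → posterior Beta(11/2, 14/5)
obs 3: x=0 → posterior Beta(11/2, 19/5)
obs 4: x=1 → posterior Beta(13/2, 19/5)
obs 5: x=0 → posterior Beta(13/2, 24/5)
obs 6: x=0 → posterior Beta(13/2, 29/5)
obs 7: x=0 → posterior Beta(13/2, 34/5)
obs 8: x=1 → posterior Beta(15/2, 34/5)
obs 9: x=0 → posterior Beta(15/2, 39/5)
obs 10: x=1 → posterior Beta(17/2, 39/5)
obs 11: x=0 → posterior Beta(17/2, 44/5)
obs 12: x=0 → posterior Beta(17/2, 49/5)
obs 13: x=1 → posterior Beta(19/2, 49/5)
obs 14: x=0 → posterior Beta(19/2, 54/5)

alpha=19/2, beta=54/5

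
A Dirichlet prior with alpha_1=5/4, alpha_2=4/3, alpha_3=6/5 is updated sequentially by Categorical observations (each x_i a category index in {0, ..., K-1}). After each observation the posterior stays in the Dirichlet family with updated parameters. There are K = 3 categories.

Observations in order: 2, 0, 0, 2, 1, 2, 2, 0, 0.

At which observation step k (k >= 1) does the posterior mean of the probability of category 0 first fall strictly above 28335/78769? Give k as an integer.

k = 2

obs 1: x=2 → posterior Dirichlet(5/4, 4/3, 11/5)
obs 2: x=0 → posterior Dirichlet(9/4, 4/3, 11/5)
obs 3: x=0 → posterior Dirichlet(13/4, 4/3, 11/5)
obs 4: x=2 → posterior Dirichlet(13/4, 4/3, 16/5)
obs 5: x=1 → posterior Dirichlet(13/4, 7/3, 16/5)
obs 6: x=2 → posterior Dirichlet(13/4, 7/3, 21/5)
obs 7: x=2 → posterior Dirichlet(13/4, 7/3, 26/5)
obs 8: x=0 → posterior Dirichlet(17/4, 7/3, 26/5)
obs 9: x=0 → posterior Dirichlet(21/4, 7/3, 26/5)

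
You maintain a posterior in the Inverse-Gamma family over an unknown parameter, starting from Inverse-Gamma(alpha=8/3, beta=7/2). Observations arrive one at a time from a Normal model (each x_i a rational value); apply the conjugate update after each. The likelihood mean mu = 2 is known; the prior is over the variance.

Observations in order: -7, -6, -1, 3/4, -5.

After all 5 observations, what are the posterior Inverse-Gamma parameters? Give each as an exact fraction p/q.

obs 1: x=-7 → posterior Inverse-Gamma(19/6, 44)
obs 2: x=-6 → posterior Inverse-Gamma(11/3, 76)
obs 3: x=-1 → posterior Inverse-Gamma(25/6, 161/2)
obs 4: x=3/4 → posterior Inverse-Gamma(14/3, 2601/32)
obs 5: x=-5 → posterior Inverse-Gamma(31/6, 3385/32)

alpha=31/6, beta=3385/32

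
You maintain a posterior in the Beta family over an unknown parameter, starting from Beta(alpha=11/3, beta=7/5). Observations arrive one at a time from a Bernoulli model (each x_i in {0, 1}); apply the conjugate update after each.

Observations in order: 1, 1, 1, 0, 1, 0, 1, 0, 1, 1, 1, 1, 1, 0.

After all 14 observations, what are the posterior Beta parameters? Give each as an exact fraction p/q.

alpha=41/3, beta=27/5

obs 1: x=1 → posterior Beta(14/3, 7/5)
obs 2: x=1 → posterior Beta(17/3, 7/5)
obs 3: x=1 → posterior Beta(20/3, 7/5)
obs 4: x=0 → posterior Beta(20/3, 12/5)
obs 5: x=1 → posterior Beta(23/3, 12/5)
obs 6: x=0 → posterior Beta(23/3, 17/5)
obs 7: x=1 → posterior Beta(26/3, 17/5)
obs 8: x=0 → posterior Beta(26/3, 22/5)
obs 9: x=1 → posterior Beta(29/3, 22/5)
obs 10: x=1 → posterior Beta(32/3, 22/5)
obs 11: x=1 → posterior Beta(35/3, 22/5)
obs 12: x=1 → posterior Beta(38/3, 22/5)
obs 13: x=1 → posterior Beta(41/3, 22/5)
obs 14: x=0 → posterior Beta(41/3, 27/5)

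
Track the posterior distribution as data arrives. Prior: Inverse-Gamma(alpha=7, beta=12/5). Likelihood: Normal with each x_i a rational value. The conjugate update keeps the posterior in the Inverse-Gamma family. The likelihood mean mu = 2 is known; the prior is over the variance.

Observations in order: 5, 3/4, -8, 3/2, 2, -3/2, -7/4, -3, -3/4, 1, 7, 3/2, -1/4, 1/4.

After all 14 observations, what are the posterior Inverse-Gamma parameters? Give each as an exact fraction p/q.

alpha=14, beta=16709/160

obs 1: x=5 → posterior Inverse-Gamma(15/2, 69/10)
obs 2: x=3/4 → posterior Inverse-Gamma(8, 1229/160)
obs 3: x=-8 → posterior Inverse-Gamma(17/2, 9229/160)
obs 4: x=3/2 → posterior Inverse-Gamma(9, 9249/160)
obs 5: x=2 → posterior Inverse-Gamma(19/2, 9249/160)
obs 6: x=-3/2 → posterior Inverse-Gamma(10, 10229/160)
obs 7: x=-7/4 → posterior Inverse-Gamma(21/2, 5677/80)
obs 8: x=-3 → posterior Inverse-Gamma(11, 6677/80)
obs 9: x=-3/4 → posterior Inverse-Gamma(23/2, 13959/160)
obs 10: x=1 → posterior Inverse-Gamma(12, 14039/160)
obs 11: x=7 → posterior Inverse-Gamma(25/2, 16039/160)
obs 12: x=3/2 → posterior Inverse-Gamma(13, 16059/160)
obs 13: x=-1/4 → posterior Inverse-Gamma(27/2, 1029/10)
obs 14: x=1/4 → posterior Inverse-Gamma(14, 16709/160)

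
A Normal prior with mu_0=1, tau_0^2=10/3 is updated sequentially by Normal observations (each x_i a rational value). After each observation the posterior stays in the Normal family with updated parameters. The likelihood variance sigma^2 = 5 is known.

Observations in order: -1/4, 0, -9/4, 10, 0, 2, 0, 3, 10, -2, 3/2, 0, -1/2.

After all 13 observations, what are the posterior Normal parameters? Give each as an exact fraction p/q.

mu_0=46/29, tau_0^2=10/29

obs 1: x=-1/4 → posterior Normal(1/2, 2)
obs 2: x=0 → posterior Normal(5/14, 10/7)
obs 3: x=-9/4 → posterior Normal(-2/9, 10/9)
obs 4: x=10 → posterior Normal(18/11, 10/11)
obs 5: x=0 → posterior Normal(18/13, 10/13)
obs 6: x=2 → posterior Normal(22/15, 2/3)
obs 7: x=0 → posterior Normal(22/17, 10/17)
obs 8: x=3 → posterior Normal(28/19, 10/19)
obs 9: x=10 → posterior Normal(16/7, 10/21)
obs 10: x=-2 → posterior Normal(44/23, 10/23)
obs 11: x=3/2 → posterior Normal(47/25, 2/5)
obs 12: x=0 → posterior Normal(47/27, 10/27)
obs 13: x=-1/2 → posterior Normal(46/29, 10/29)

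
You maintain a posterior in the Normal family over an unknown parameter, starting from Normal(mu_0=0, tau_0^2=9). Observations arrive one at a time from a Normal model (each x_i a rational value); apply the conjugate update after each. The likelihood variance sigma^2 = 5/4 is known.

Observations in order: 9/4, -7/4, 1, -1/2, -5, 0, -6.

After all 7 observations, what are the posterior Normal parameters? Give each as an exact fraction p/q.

obs 1: x=9/4 → posterior Normal(81/41, 45/41)
obs 2: x=-7/4 → posterior Normal(18/77, 45/77)
obs 3: x=1 → posterior Normal(54/113, 45/113)
obs 4: x=-1/2 → posterior Normal(36/149, 45/149)
obs 5: x=-5 → posterior Normal(-144/185, 9/37)
obs 6: x=0 → posterior Normal(-144/221, 45/221)
obs 7: x=-6 → posterior Normal(-360/257, 45/257)

mu_0=-360/257, tau_0^2=45/257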